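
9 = 9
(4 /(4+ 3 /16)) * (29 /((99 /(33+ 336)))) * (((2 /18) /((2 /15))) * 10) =1902400 /2211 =860.43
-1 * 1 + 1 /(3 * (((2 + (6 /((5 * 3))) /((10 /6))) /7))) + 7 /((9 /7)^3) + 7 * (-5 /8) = -758 /729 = -1.04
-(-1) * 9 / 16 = 9 / 16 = 0.56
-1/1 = -1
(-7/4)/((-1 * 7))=1/4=0.25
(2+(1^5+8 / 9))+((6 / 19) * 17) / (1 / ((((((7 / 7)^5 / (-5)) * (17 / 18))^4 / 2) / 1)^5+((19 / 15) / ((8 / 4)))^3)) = 5.25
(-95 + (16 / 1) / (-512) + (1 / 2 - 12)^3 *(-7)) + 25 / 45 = 3038875 / 288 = 10551.65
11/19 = 0.58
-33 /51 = -11 /17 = -0.65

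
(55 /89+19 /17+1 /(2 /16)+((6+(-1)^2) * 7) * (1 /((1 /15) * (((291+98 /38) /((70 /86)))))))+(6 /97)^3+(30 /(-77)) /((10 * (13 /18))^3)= 16490558021093625561471 /1400754050901709854350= 11.77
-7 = -7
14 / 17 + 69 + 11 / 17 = 1198 / 17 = 70.47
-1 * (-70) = 70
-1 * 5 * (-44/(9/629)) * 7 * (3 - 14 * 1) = -1183917.78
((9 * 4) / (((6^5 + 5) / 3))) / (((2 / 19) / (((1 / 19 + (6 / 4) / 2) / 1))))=0.11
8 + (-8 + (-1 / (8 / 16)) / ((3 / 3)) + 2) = 0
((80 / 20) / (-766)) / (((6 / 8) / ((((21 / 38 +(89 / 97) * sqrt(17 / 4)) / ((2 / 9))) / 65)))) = -534 * sqrt(17) / 2414815 - 126 / 473005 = -0.00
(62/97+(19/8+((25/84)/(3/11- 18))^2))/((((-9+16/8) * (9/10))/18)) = -15690566915/1821786876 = -8.61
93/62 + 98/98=5/2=2.50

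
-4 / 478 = -0.01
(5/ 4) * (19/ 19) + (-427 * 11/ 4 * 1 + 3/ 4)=-1172.25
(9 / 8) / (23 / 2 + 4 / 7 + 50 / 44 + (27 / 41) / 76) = 59983 / 704678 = 0.09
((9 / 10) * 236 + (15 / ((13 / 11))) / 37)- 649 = -1049198 / 2405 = -436.26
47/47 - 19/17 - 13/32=-0.52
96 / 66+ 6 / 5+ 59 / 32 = 4.50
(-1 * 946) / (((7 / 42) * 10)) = -2838 / 5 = -567.60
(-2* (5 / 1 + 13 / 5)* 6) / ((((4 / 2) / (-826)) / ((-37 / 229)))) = -6968136 / 1145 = -6085.71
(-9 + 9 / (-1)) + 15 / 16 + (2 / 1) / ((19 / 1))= -5155 / 304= -16.96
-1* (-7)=7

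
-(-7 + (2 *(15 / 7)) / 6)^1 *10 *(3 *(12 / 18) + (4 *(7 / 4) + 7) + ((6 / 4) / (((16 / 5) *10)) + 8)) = 84645 / 56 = 1511.52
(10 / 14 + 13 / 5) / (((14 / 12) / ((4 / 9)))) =928 / 735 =1.26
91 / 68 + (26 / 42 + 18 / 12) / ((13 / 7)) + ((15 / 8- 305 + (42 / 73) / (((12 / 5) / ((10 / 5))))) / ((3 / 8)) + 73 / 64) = -2488668553 / 3097536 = -803.43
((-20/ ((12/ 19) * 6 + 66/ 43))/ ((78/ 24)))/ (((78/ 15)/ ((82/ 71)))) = -267976/ 1043913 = -0.26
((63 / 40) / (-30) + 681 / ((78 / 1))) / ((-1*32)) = -0.27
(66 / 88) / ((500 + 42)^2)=3 / 1175056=0.00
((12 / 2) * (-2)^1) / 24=-1 / 2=-0.50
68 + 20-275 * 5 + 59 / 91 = -117058 / 91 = -1286.35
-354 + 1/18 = -6371/18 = -353.94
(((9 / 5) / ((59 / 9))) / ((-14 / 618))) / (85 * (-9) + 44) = 243 / 14455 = 0.02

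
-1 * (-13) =13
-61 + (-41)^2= 1620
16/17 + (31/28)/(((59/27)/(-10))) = -57929/14042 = -4.13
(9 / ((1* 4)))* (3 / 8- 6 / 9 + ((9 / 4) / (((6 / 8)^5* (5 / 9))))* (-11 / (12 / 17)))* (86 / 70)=-4121507 / 5600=-735.98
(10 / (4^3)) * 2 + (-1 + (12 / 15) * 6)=329 / 80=4.11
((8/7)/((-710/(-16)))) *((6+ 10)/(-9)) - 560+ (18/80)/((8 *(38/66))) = -15229587103/27195840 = -560.00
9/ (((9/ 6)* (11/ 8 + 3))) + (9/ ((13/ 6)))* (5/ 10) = 1569/ 455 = 3.45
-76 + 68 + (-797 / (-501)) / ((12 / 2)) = -23251 / 3006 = -7.73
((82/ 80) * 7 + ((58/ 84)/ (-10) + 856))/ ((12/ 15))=725009/ 672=1078.88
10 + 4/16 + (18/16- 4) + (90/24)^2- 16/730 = 125067/5840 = 21.42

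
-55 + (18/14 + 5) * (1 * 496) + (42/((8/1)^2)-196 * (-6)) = 949619/224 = 4239.37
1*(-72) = -72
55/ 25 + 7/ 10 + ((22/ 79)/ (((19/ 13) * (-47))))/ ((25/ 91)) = 10177263/ 3527350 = 2.89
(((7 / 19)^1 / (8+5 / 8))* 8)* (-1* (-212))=94976 / 1311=72.45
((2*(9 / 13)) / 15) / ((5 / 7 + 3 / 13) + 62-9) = 42 / 24545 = 0.00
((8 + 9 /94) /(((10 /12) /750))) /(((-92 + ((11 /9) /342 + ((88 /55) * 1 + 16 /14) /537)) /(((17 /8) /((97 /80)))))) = -66036927915000 /475726347883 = -138.81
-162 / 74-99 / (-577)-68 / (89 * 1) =-5285318 / 1900061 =-2.78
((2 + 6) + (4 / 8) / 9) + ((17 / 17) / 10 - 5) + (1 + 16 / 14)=1669 / 315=5.30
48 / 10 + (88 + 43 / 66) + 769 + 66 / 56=3989971 / 4620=863.63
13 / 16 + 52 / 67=1703 / 1072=1.59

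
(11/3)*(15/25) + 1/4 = 49/20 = 2.45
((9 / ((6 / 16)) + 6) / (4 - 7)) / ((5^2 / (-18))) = 36 / 5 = 7.20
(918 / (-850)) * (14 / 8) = -189 / 100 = -1.89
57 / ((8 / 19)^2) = 20577 / 64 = 321.52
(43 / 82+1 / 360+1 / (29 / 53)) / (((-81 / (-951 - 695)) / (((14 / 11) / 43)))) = 5806678969 / 4099874130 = 1.42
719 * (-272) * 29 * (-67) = 379988624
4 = 4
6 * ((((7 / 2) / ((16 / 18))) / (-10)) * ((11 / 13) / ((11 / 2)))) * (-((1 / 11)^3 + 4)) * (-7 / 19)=-1408995 / 2630056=-0.54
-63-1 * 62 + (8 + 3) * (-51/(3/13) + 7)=-2479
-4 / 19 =-0.21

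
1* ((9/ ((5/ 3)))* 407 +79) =11384/ 5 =2276.80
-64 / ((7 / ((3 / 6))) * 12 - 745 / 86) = -5504 / 13703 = -0.40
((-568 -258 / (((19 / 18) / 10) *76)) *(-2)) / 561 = 433316 / 202521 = 2.14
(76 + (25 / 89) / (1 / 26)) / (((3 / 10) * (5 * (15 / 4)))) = 59312 / 4005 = 14.81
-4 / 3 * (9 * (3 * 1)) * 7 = -252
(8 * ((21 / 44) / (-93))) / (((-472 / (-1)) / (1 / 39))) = -7 / 3138564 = -0.00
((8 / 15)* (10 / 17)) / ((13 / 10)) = 160 / 663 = 0.24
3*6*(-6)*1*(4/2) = -216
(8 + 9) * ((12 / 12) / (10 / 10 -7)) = -17 / 6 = -2.83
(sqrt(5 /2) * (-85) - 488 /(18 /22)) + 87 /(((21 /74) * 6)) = -34357 /63 - 85 * sqrt(10) /2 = -679.75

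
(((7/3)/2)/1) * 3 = 7/2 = 3.50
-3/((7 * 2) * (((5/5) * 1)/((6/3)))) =-3/7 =-0.43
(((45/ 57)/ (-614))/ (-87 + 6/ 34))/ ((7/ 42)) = 85/ 956612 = 0.00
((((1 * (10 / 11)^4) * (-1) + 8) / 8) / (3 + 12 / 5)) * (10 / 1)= 669550 / 395307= 1.69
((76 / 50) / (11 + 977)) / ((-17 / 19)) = -19 / 11050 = -0.00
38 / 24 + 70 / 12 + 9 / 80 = 1807 / 240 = 7.53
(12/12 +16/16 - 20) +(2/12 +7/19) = -1991/114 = -17.46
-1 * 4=-4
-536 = -536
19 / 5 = 3.80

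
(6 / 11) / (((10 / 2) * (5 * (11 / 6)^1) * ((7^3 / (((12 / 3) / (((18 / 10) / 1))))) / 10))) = 32 / 41503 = 0.00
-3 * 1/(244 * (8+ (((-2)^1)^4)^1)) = -1/1952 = -0.00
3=3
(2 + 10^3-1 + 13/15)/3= 15028/45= 333.96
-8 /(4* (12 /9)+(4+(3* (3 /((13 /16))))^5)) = -2227758 /46440622219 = -0.00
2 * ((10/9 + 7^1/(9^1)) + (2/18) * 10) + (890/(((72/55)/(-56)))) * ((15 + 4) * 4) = -26041346/9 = -2893482.89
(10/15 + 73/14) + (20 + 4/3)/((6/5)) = 2981/126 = 23.66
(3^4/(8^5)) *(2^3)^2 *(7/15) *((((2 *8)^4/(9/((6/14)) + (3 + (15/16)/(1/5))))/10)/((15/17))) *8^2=458752/375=1223.34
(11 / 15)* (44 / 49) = 484 / 735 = 0.66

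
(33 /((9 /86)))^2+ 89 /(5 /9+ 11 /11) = 12536033 /126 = 99492.33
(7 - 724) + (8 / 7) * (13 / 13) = -5011 / 7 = -715.86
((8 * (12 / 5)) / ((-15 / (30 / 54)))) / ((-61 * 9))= 32 / 24705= 0.00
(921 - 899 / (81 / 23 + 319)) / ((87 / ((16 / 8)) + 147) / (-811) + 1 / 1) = 1200.11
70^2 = 4900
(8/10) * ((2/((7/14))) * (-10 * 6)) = -192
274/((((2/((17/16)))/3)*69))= 6.33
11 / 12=0.92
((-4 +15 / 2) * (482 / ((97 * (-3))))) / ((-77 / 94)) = 22654 / 3201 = 7.08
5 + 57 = 62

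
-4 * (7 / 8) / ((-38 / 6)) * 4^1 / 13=42 / 247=0.17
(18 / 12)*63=189 / 2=94.50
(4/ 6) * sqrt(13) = 2 * sqrt(13)/ 3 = 2.40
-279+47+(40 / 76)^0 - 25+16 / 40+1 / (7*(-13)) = -116303 / 455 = -255.61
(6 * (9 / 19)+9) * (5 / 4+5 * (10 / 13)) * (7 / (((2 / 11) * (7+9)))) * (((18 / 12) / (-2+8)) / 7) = 655875 / 126464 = 5.19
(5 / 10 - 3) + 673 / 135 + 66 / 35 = 8261 / 1890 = 4.37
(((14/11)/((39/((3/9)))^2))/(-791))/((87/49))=-98/1480342149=-0.00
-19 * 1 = -19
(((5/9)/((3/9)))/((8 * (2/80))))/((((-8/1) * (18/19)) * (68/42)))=-3325/4896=-0.68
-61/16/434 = -61/6944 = -0.01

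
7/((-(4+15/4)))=-28/31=-0.90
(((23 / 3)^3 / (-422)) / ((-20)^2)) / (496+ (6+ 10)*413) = -12167 / 32377190400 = -0.00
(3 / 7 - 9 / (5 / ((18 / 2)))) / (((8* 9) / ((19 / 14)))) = -437 / 1470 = -0.30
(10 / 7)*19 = 190 / 7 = 27.14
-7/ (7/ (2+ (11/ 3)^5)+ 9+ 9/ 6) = -323074/ 485097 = -0.67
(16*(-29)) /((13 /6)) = -214.15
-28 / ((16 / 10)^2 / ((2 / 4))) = -5.47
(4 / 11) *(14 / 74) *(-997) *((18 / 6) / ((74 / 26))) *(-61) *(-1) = -66412164 / 15059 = -4410.13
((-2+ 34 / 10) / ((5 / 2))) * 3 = 42 / 25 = 1.68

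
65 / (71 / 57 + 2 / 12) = 7410 / 161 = 46.02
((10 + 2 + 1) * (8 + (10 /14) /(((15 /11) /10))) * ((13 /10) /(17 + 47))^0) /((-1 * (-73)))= 3614 /1533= 2.36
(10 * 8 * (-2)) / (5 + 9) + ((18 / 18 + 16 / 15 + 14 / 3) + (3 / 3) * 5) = 32 / 105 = 0.30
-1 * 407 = -407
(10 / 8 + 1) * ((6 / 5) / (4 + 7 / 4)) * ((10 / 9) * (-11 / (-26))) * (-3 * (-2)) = 396 / 299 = 1.32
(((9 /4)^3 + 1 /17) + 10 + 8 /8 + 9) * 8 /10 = 34217 /1360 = 25.16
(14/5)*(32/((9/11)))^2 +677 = 2008841/405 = 4960.10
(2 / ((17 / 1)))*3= 6 / 17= 0.35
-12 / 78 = -2 / 13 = -0.15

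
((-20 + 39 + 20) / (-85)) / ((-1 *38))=39 / 3230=0.01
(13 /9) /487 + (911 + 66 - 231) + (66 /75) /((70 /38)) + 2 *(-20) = 706.48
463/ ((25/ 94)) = 43522/ 25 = 1740.88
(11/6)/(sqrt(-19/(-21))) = 11* sqrt(399)/114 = 1.93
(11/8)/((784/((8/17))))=0.00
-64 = -64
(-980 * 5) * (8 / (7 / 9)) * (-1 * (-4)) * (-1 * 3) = 604800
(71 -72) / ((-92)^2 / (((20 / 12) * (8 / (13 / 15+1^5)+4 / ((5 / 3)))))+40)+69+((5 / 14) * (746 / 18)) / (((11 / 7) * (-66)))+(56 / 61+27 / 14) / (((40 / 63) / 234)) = 34738553384833 / 31072829040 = 1117.97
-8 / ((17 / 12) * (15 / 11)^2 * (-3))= 3872 / 3825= 1.01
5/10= 1/2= 0.50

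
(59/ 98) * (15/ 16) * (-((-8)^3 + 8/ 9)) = 169625/ 588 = 288.48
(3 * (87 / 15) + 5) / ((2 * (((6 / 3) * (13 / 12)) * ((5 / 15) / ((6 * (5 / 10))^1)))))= 3024 / 65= 46.52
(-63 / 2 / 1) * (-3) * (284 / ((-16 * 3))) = -559.12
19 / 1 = 19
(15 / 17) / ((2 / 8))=60 / 17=3.53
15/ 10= 3/ 2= 1.50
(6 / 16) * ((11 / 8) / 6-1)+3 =347 / 128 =2.71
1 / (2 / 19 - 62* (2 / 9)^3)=-1.74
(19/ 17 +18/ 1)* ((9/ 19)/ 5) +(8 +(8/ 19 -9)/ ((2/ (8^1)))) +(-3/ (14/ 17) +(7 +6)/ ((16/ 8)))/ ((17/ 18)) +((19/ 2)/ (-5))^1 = -528609/ 22610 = -23.38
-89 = -89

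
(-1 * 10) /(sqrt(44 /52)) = -10 * sqrt(143) /11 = -10.87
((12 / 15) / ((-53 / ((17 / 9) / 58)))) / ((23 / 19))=-646 / 1590795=-0.00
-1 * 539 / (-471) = 539 / 471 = 1.14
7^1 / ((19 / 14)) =98 / 19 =5.16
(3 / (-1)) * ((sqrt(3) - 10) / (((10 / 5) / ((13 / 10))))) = 39 / 2 - 39 * sqrt(3) / 20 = 16.12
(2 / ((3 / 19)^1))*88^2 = 294272 / 3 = 98090.67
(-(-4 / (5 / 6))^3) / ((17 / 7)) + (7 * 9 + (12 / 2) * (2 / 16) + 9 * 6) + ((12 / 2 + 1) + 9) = 1523947 / 8500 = 179.29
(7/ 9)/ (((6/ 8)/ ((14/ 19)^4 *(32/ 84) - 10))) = -108240328/ 10556001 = -10.25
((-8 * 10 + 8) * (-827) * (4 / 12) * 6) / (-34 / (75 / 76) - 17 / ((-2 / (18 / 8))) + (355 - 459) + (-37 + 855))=71452800 / 419203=170.45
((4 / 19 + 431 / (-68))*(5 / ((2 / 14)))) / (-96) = 92365 / 41344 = 2.23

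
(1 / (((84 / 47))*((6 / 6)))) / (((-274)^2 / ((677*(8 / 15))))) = 0.00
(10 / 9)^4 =10000 / 6561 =1.52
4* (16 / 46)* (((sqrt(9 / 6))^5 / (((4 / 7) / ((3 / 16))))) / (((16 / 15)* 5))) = 567* sqrt(6) / 5888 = 0.24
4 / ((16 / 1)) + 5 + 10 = 61 / 4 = 15.25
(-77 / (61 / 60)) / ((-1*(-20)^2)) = 231 / 1220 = 0.19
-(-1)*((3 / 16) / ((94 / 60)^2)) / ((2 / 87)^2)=5109075 / 35344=144.55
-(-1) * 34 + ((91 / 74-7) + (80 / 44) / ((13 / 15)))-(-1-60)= 966429 / 10582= 91.33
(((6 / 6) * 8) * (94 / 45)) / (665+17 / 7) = 329 / 13140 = 0.03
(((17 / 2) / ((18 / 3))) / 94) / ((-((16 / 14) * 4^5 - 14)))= -119 / 9130032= -0.00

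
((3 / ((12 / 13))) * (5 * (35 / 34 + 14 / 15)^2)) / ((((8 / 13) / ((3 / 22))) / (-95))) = -292493201 / 221952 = -1317.82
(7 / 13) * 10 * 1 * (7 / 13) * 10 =4900 / 169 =28.99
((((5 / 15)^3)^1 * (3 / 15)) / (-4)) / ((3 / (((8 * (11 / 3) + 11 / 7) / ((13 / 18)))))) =-649 / 24570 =-0.03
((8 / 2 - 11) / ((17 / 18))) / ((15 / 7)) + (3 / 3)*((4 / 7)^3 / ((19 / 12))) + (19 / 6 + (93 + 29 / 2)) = 178357586 / 1661835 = 107.33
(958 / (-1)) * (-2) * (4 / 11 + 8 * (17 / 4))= 724248 / 11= 65840.73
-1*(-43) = 43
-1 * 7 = -7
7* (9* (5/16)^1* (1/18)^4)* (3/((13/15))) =175/269568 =0.00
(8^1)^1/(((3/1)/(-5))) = -40/3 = -13.33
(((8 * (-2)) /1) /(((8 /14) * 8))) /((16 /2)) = -7 /16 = -0.44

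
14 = 14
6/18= 1/3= 0.33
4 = 4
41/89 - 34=-2985/89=-33.54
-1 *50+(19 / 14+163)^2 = 5284801 / 196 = 26963.27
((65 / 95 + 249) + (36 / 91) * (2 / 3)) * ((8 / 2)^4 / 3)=110632960 / 5187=21328.89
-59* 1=-59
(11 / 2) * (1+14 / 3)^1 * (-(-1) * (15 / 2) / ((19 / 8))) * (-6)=-11220 / 19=-590.53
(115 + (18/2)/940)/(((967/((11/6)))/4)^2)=13081189/1977713235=0.01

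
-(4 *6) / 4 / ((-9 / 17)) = 34 / 3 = 11.33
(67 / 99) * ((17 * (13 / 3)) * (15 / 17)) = 4355 / 99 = 43.99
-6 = -6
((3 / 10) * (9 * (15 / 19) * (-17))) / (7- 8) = 1377 / 38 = 36.24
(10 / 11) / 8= 5 / 44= 0.11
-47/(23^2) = -0.09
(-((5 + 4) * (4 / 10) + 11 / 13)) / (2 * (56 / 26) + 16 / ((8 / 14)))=-289 / 2100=-0.14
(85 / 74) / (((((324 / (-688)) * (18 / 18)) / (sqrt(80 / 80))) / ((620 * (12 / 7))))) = -2592.42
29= 29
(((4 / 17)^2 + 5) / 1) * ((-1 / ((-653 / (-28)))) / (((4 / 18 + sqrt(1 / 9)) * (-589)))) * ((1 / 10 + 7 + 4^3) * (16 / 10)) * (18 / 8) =2355932628 / 13894289125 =0.17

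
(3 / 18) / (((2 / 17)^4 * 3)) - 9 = 80929 / 288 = 281.00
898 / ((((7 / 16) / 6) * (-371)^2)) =86208 / 963487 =0.09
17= 17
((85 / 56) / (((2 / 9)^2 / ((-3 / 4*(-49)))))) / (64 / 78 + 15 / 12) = 331695 / 608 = 545.55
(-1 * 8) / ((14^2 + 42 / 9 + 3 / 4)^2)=-1152 / 5841889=-0.00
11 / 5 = 2.20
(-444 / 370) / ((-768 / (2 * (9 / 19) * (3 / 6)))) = 0.00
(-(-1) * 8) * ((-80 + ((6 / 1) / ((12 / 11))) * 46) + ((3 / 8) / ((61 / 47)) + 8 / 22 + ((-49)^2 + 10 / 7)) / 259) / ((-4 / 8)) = -2916.45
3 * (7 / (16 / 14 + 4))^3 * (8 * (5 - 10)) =-588245 / 1944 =-302.60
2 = 2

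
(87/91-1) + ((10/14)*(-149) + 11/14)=-19235/182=-105.69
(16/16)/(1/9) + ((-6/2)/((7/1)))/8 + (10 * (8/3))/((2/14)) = 32863/168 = 195.61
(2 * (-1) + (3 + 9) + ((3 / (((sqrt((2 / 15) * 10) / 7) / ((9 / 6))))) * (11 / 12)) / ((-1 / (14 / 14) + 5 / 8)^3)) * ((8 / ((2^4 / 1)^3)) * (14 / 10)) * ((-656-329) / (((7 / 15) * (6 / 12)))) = -14775 / 128 + 75845 * sqrt(3) / 24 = 5358.21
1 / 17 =0.06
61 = 61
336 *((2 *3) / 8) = 252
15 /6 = 5 /2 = 2.50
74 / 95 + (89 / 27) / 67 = 142321 / 171855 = 0.83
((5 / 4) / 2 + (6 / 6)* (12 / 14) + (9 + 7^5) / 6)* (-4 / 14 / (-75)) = 471097 / 44100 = 10.68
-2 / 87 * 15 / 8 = -5 / 116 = -0.04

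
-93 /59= -1.58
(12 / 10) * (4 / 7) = 24 / 35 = 0.69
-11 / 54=-0.20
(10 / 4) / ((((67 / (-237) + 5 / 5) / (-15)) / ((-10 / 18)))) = 1975 / 68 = 29.04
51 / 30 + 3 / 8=2.08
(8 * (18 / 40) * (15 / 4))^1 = 27 / 2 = 13.50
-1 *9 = -9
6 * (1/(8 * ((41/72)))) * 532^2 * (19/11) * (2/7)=82966464/451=183961.12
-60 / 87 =-20 / 29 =-0.69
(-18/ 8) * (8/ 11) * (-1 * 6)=108/ 11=9.82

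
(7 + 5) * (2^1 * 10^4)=240000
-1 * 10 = -10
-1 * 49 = -49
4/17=0.24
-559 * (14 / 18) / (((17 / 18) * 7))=-1118 / 17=-65.76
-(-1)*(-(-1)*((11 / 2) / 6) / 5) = 11 / 60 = 0.18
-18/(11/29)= -522/11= -47.45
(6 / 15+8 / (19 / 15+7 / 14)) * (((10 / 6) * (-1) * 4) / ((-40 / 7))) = 4571 / 795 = 5.75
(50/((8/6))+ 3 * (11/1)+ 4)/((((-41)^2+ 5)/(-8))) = -298/843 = -0.35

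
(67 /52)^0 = 1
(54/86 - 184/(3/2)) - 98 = -28385/129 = -220.04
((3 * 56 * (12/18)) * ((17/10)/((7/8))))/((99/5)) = 1088/99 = 10.99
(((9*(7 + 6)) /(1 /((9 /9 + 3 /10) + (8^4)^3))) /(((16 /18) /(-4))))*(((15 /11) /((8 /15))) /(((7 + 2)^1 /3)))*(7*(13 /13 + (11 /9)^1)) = -42210938585886525 /88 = -479669756657801.42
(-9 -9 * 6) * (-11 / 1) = 693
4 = 4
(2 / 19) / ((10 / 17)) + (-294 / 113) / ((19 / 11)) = -14249 / 10735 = -1.33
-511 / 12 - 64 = -1279 / 12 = -106.58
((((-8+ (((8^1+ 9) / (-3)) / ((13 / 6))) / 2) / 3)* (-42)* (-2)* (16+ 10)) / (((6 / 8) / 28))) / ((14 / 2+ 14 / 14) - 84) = 189728 / 57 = 3328.56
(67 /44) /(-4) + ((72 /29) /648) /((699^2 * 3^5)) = -0.38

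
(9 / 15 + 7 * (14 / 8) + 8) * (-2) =-417 / 10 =-41.70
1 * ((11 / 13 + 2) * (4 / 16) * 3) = 111 / 52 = 2.13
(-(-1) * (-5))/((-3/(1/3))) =5/9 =0.56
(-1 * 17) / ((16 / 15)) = -255 / 16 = -15.94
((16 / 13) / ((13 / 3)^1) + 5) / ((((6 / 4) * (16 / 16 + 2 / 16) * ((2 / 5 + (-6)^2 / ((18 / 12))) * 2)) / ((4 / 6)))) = 35720 / 835029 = 0.04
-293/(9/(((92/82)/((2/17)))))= -114563/369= -310.47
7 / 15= 0.47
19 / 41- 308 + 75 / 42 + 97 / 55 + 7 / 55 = -9592859 / 31570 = -303.86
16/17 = 0.94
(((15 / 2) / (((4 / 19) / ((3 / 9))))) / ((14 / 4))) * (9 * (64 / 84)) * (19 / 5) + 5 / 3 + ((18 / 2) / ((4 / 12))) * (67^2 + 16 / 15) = 89171578 / 735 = 121321.87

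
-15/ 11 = -1.36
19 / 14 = 1.36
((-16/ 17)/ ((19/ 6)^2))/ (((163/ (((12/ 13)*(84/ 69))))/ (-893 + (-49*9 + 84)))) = 241920000/ 299098969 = 0.81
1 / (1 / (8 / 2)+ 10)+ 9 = 373 / 41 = 9.10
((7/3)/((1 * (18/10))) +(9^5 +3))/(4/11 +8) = 17538829/2484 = 7060.72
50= 50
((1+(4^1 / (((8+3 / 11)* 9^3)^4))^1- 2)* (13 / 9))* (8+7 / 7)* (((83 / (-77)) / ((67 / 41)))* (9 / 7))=65907923911419116282831 / 5977965285062917695549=11.03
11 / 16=0.69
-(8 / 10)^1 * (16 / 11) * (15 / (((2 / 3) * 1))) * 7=-2016 / 11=-183.27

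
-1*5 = -5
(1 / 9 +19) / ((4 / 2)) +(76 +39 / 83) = 64261 / 747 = 86.03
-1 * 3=-3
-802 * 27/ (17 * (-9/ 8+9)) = -19248/ 119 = -161.75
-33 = -33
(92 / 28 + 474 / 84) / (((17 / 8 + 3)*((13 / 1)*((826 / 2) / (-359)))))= -179500 / 1540903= -0.12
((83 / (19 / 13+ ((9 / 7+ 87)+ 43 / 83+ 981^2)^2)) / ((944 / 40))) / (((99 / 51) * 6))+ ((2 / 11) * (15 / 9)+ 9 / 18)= 76265992311306534745049 / 94972745142343169288748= 0.80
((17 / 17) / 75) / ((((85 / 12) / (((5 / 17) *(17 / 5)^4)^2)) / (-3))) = -17038284 / 1953125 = -8.72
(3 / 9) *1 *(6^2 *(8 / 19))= 96 / 19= 5.05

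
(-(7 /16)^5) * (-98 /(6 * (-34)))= -0.01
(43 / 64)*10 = 215 / 32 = 6.72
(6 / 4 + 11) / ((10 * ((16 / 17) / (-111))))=-9435 / 64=-147.42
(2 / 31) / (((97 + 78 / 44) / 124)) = 176 / 2173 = 0.08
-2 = -2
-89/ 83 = -1.07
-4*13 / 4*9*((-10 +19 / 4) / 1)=2457 / 4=614.25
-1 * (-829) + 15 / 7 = 5818 / 7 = 831.14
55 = 55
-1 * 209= -209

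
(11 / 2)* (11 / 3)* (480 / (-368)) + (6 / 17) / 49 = -503827 / 19159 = -26.30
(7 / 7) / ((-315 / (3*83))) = -83 / 105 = -0.79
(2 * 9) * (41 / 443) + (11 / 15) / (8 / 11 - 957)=116391727 / 69898755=1.67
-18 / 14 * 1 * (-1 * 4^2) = 144 / 7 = 20.57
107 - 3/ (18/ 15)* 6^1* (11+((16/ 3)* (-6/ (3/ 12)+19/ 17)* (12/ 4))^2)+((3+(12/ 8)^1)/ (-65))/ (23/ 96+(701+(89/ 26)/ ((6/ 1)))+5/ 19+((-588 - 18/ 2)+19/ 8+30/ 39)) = -276130778471246/ 137331355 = -2010689.97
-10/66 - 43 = -1424/33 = -43.15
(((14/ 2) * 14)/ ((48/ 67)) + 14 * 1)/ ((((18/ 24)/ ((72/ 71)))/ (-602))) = -122740.17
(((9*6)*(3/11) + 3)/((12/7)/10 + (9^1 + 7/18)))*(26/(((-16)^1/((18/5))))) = -1437345/132506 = -10.85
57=57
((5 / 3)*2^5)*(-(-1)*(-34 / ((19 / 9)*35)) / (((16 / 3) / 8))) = -4896 / 133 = -36.81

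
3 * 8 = 24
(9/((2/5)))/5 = 9/2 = 4.50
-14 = -14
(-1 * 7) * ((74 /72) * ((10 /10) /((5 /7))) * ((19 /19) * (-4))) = 1813 /45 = 40.29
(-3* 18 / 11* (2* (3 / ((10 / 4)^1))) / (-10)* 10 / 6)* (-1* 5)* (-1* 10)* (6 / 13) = 6480 / 143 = 45.31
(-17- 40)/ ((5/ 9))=-102.60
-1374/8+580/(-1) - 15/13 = -39151/52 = -752.90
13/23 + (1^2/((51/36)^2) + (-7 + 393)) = 2572811/6647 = 387.06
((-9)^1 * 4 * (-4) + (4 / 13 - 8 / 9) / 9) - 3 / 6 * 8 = 147352 / 1053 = 139.94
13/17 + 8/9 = 253/153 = 1.65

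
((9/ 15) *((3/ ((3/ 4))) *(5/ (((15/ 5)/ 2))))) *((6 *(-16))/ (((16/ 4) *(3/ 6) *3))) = -128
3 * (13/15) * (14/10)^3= 4459/625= 7.13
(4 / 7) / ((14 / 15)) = 30 / 49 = 0.61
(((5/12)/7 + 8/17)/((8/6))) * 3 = 1.19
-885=-885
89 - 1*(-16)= 105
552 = 552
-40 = -40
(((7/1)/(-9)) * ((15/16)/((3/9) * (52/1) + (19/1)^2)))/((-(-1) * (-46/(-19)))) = -133/167072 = -0.00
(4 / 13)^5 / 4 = 256 / 371293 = 0.00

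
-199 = -199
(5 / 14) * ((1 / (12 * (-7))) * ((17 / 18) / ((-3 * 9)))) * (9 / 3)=85 / 190512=0.00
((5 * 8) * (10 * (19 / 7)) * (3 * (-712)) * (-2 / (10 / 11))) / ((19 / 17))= 31954560 / 7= 4564937.14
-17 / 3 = -5.67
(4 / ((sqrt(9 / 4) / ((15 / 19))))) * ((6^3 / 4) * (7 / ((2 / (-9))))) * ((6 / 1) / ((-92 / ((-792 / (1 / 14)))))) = -1131641280 / 437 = -2589568.15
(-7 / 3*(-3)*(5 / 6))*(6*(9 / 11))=315 / 11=28.64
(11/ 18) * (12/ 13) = 22/ 39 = 0.56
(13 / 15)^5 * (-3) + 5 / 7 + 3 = 3982199 / 1771875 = 2.25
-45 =-45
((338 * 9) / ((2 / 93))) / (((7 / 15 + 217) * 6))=707265 / 6524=108.41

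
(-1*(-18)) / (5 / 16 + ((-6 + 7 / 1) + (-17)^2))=288 / 4645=0.06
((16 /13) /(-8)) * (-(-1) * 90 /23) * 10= -6.02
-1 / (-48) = 1 / 48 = 0.02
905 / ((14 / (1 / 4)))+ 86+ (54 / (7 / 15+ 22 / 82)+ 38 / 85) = 94710569 / 537880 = 176.08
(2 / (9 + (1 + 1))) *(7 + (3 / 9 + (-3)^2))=98 / 33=2.97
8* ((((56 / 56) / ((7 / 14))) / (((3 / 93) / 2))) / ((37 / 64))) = 63488 / 37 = 1715.89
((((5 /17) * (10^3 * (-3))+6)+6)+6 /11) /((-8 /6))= 243981 /374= 652.36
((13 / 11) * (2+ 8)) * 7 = 910 / 11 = 82.73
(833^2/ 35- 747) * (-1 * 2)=-38156.80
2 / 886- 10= -4429 / 443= -10.00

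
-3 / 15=-1 / 5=-0.20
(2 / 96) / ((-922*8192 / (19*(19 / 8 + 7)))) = -475 / 966787072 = -0.00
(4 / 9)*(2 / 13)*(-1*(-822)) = 2192 / 39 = 56.21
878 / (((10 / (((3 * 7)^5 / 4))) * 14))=256131477 / 40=6403286.92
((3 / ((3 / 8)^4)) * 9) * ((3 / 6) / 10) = 1024 / 15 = 68.27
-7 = -7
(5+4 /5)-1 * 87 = -406 /5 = -81.20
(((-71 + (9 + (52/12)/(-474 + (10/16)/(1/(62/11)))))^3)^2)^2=10637152481939026335847377880214199915133250014674868215665868604549404510785536/3291174890294810834737154116955031929557988002159540415841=3232022860075415493516.66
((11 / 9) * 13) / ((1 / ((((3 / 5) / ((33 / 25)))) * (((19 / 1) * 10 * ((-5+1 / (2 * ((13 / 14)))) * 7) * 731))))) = -281946700 / 9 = -31327411.11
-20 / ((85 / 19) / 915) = -69540 / 17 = -4090.59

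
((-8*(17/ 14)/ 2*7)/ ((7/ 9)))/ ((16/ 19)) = -2907/ 56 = -51.91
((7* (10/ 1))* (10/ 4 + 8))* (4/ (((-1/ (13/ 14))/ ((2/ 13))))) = -420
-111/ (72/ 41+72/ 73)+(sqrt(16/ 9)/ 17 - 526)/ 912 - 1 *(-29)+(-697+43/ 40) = -54882391/ 77520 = -707.98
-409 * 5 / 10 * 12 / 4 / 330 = -409 / 220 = -1.86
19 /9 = 2.11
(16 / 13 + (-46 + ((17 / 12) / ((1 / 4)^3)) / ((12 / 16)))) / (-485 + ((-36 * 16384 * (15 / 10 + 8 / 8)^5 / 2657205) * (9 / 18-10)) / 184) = -0.16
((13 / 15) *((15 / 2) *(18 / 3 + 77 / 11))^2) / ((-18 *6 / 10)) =-54925 / 72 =-762.85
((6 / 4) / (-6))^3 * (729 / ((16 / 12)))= -2187 / 256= -8.54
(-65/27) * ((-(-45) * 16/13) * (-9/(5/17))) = 4080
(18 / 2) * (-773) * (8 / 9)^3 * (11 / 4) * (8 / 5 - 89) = 1174379.77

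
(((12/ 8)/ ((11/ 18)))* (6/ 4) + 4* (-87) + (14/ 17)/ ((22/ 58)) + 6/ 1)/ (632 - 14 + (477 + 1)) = -11429/ 37264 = -0.31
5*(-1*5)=-25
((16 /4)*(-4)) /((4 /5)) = -20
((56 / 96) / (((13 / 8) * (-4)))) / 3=-0.03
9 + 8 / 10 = 9.80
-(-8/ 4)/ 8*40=10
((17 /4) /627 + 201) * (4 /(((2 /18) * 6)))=504125 /418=1206.04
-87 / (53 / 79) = -6873 / 53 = -129.68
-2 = -2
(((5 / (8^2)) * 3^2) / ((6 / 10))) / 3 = 25 / 64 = 0.39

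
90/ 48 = 15/ 8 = 1.88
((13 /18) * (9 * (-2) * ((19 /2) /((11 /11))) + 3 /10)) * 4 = -493.13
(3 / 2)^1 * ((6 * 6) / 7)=54 / 7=7.71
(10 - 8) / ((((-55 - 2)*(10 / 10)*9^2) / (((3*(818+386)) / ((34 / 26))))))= -31304 / 26163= -1.20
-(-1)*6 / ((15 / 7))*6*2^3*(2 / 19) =1344 / 95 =14.15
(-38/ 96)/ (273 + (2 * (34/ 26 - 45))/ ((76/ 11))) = -4693/ 3086736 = -0.00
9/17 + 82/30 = 832/255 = 3.26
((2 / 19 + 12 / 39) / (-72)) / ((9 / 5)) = -85 / 26676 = -0.00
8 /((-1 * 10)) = -0.80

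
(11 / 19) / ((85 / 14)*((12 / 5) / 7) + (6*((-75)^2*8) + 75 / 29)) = 15631 / 7289856027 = 0.00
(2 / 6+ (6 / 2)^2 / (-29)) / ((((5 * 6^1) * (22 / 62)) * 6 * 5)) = 31 / 430650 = 0.00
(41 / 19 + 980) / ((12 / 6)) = 18661 / 38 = 491.08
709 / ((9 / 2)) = 1418 / 9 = 157.56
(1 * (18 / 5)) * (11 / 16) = 99 / 40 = 2.48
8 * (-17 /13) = -136 /13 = -10.46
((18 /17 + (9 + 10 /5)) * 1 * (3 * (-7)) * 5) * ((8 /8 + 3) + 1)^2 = -538125 /17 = -31654.41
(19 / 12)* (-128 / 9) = -608 / 27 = -22.52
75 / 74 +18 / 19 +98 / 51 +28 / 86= 12974869 / 3083358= 4.21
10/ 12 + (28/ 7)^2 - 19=-13/ 6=-2.17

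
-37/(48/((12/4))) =-37/16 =-2.31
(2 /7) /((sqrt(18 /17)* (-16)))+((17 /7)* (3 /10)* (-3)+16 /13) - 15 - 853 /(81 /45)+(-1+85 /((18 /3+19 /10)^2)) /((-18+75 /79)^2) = -489.86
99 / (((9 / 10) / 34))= 3740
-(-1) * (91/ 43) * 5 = 455/ 43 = 10.58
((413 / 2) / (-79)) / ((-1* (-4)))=-413 / 632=-0.65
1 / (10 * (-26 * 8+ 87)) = -1 / 1210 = -0.00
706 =706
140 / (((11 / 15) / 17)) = 35700 / 11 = 3245.45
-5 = -5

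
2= 2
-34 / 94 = -17 / 47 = -0.36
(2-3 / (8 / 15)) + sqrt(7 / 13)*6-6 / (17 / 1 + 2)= -599 / 152 + 6*sqrt(91) / 13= 0.46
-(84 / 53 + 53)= -2893 / 53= -54.58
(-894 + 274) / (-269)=620 / 269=2.30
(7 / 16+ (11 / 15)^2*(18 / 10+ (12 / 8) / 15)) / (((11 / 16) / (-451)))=-1076947 / 1125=-957.29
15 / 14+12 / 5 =243 / 70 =3.47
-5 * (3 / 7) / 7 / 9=-5 / 147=-0.03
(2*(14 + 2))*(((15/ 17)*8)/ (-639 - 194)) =-0.27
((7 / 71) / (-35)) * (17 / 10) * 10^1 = -0.05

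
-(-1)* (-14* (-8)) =112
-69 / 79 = -0.87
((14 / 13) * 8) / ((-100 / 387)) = -33.34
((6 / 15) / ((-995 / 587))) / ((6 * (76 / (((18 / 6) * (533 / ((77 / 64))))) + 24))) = -5005936 / 3062008025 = -0.00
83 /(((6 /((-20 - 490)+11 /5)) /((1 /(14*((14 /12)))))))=-210737 /490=-430.08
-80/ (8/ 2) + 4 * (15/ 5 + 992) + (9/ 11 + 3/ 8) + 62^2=686857/ 88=7805.19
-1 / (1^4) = -1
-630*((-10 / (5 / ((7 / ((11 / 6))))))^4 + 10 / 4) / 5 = -6277791051 / 14641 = -428781.58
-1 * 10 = -10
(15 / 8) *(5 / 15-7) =-25 / 2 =-12.50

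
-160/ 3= -53.33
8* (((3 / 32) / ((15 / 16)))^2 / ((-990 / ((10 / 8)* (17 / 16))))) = -0.00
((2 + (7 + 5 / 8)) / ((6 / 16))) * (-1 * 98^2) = -739508 / 3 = -246502.67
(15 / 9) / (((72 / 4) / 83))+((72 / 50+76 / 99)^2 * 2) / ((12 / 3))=124008421 / 12251250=10.12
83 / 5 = 16.60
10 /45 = 2 /9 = 0.22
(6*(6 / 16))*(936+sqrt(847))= 99*sqrt(7) / 4+2106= 2171.48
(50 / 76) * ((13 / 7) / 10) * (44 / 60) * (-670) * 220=-13206.89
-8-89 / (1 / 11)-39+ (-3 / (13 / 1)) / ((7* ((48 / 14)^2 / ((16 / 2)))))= -320119 / 312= -1026.02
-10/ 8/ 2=-5/ 8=-0.62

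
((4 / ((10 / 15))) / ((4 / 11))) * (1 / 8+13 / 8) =231 / 8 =28.88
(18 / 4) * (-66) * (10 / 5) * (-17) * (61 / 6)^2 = 2087481 / 2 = 1043740.50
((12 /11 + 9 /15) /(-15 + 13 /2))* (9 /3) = -558 /935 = -0.60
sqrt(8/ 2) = 2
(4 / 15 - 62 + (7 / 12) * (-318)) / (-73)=7417 / 2190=3.39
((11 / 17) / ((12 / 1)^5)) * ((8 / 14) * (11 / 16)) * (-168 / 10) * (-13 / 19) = 1573 / 133954560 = 0.00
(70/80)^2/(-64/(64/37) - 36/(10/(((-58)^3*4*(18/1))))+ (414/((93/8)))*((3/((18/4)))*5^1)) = 7595/501685272128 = 0.00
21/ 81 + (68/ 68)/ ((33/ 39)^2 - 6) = 1688/ 24111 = 0.07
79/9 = 8.78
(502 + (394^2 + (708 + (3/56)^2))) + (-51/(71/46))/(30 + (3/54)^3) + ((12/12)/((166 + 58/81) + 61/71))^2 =5022493732462262515488833/32103914440155880000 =156444.90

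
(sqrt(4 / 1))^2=4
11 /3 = 3.67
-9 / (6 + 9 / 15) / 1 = -15 / 11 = -1.36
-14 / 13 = -1.08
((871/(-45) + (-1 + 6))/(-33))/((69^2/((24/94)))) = 2584/110764665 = 0.00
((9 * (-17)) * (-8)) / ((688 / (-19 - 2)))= -3213 / 86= -37.36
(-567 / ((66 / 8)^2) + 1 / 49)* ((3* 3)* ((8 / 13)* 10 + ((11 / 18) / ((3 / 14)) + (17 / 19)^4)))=-21741348657592 / 30134255151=-721.48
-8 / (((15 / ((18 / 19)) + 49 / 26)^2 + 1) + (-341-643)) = 6084 / 508831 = 0.01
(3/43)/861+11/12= 135763/148092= 0.92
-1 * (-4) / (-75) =-4 / 75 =-0.05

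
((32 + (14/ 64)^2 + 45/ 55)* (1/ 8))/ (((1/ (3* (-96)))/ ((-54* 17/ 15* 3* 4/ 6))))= 509769531/ 3520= 144820.89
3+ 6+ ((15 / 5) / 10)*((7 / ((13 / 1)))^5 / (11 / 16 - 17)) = 1453477639 / 161512455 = 9.00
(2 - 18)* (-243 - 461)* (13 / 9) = 146432 / 9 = 16270.22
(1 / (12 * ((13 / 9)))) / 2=0.03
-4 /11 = -0.36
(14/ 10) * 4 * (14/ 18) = 196/ 45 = 4.36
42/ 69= 14/ 23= 0.61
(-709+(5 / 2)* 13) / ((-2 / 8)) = 2706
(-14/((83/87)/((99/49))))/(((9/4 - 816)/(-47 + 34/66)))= -1067664/630385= -1.69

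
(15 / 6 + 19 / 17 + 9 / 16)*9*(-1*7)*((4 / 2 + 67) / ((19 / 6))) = -14827617 / 2584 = -5738.24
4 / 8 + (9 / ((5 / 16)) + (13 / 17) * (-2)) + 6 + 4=6421 / 170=37.77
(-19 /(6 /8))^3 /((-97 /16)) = 7023616 /2619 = 2681.79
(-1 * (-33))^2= 1089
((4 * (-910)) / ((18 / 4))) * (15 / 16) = -2275 / 3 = -758.33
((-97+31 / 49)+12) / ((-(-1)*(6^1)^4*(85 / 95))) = -13091 / 179928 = -0.07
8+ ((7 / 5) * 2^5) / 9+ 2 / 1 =674 / 45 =14.98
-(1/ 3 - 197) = 590/ 3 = 196.67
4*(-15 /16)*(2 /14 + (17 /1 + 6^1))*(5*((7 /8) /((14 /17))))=-103275 /224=-461.05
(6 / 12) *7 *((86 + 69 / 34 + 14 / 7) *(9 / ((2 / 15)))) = 2892645 / 136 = 21269.45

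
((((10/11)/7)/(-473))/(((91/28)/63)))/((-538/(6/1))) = 1080/18194891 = 0.00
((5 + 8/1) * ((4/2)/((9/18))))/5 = 52/5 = 10.40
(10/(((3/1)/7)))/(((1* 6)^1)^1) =35/9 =3.89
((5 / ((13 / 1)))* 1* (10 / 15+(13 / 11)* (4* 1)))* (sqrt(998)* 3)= 196.62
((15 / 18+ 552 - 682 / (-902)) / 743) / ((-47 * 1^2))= -136183 / 8590566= -0.02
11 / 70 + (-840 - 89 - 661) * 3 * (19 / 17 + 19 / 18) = -12335563 / 1190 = -10366.02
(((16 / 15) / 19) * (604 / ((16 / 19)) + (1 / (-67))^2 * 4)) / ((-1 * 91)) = -566108 / 1279365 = -0.44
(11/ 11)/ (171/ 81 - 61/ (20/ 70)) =-18/ 3805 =-0.00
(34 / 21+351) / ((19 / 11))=81455 / 399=204.15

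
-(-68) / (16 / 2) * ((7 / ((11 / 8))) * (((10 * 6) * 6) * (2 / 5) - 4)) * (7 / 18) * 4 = 932960 / 99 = 9423.84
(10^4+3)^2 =100060009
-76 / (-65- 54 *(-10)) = -4 / 25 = -0.16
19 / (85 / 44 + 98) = 836 / 4397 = 0.19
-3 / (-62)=3 / 62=0.05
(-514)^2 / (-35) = -264196 / 35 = -7548.46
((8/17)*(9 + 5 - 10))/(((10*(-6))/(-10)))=16/51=0.31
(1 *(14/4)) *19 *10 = 665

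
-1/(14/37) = -37/14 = -2.64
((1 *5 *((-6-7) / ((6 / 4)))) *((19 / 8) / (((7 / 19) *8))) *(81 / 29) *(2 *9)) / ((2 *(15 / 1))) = -380133 / 6496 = -58.52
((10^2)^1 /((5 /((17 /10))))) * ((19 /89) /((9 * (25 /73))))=47158 /20025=2.35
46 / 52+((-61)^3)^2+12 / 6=1339529733461 / 26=51520374363.88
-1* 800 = -800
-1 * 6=-6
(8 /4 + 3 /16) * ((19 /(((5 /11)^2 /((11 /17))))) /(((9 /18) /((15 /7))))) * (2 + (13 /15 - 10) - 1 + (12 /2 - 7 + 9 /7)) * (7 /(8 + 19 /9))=-23442903 /7735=-3030.76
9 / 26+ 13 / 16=241 / 208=1.16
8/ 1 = 8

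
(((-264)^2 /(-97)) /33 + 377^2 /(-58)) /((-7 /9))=3178.64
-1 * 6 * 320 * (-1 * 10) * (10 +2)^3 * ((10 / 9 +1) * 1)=70041600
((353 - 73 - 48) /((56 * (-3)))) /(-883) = 29 /18543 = 0.00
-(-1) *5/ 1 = 5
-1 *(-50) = 50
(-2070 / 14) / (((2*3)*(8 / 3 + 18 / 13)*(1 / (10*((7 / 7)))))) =-67275 / 1106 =-60.83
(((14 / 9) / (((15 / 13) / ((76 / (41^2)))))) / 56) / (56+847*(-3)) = -0.00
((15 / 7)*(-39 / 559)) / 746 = -45 / 224546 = -0.00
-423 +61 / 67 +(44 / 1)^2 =101432 / 67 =1513.91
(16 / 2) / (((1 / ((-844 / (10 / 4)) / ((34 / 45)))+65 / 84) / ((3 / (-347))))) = -638064 / 7118011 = -0.09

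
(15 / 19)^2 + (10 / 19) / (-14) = 1480 / 2527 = 0.59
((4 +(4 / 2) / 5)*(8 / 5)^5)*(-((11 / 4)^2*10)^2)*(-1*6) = 989497344 / 625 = 1583195.75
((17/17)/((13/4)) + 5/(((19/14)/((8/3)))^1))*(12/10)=15016/1235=12.16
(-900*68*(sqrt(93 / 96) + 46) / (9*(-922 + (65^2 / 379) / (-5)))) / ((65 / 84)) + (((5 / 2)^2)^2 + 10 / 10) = 1804040*sqrt(62) / 1517893 + 11595156933 / 24286288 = 486.79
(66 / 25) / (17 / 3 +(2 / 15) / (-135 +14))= 23958 / 51415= 0.47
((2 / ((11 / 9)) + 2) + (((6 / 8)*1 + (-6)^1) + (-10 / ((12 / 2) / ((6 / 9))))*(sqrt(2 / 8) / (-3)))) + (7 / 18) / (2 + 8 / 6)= -1948 / 1485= -1.31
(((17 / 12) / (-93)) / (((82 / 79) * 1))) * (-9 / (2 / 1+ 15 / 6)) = 1343 / 45756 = 0.03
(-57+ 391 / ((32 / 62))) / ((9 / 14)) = 78463 / 72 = 1089.76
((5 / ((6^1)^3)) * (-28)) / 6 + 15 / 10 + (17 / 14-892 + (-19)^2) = -1198397 / 2268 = -528.39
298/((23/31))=9238/23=401.65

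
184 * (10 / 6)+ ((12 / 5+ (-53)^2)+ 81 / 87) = 1356764 / 435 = 3119.00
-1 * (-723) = 723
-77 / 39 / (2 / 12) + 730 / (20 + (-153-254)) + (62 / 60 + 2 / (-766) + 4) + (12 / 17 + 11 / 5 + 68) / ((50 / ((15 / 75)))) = -172344240277 / 20473025625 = -8.42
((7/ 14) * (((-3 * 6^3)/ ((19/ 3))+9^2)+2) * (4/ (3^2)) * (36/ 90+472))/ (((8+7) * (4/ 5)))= -433427/ 2565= -168.98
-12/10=-6/5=-1.20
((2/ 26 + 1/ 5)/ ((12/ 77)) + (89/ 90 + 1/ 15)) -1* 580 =-577.17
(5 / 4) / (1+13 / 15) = 75 / 112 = 0.67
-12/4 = -3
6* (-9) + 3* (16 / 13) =-654 / 13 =-50.31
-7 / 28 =-1 / 4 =-0.25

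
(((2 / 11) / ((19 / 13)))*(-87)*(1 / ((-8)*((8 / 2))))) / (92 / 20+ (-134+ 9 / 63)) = -35 / 13376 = -0.00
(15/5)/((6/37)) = 37/2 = 18.50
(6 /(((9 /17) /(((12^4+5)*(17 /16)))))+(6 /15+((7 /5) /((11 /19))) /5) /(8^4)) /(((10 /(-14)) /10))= -5907833259503 /1689600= -3496586.92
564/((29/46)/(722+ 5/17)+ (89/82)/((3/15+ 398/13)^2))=26200868935992372/93645295171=279788.42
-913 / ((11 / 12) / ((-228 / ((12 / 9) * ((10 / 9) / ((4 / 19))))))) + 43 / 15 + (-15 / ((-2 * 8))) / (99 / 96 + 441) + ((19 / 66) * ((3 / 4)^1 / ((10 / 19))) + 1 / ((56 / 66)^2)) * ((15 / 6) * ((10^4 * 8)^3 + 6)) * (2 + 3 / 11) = 62710038857530252088914 / 11980815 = 5234204756315012.97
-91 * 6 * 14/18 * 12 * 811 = -4132856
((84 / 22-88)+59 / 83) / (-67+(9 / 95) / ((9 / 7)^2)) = 65158695 / 52256468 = 1.25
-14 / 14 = -1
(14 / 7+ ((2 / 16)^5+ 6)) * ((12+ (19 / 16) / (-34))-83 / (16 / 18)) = -651.28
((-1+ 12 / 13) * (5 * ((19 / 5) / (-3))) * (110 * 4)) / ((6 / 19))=79420 / 117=678.80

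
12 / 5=2.40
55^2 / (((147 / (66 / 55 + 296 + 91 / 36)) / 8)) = 65280710 / 1323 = 49342.94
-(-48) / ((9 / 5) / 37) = 2960 / 3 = 986.67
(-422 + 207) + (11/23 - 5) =-5049/23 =-219.52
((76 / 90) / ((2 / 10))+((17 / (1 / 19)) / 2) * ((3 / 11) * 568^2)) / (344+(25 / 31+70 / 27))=130832620410 / 3198503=40904.33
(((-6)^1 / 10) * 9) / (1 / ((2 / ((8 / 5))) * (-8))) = 54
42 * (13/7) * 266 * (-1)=-20748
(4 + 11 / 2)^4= 130321 / 16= 8145.06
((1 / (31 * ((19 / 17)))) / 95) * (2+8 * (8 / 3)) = 238 / 33573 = 0.01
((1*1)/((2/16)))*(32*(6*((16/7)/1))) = 24576/7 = 3510.86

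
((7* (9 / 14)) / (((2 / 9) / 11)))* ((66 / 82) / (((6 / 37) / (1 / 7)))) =362637 / 2296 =157.94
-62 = -62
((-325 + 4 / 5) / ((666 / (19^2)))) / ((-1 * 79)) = 585181 / 263070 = 2.22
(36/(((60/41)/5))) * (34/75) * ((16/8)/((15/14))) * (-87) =-1131928/125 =-9055.42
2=2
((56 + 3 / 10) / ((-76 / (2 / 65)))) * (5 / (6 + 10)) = -563 / 79040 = -0.01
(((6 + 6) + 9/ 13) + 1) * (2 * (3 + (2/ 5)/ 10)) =27056/ 325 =83.25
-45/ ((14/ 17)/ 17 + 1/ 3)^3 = -29327146335/ 36264691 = -808.70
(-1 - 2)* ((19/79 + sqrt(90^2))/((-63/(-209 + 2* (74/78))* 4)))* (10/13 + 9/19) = -17677346431/63924588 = -276.53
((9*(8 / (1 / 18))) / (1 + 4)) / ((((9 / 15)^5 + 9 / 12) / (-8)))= -8640000 / 3449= -2505.07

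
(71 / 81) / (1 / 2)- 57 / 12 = -971 / 324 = -3.00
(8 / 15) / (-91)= -8 / 1365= -0.01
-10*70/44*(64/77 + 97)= -188325/121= -1556.40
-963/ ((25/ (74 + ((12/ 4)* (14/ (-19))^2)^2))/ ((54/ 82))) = -1944.44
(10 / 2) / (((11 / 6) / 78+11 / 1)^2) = 1095120 / 26615281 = 0.04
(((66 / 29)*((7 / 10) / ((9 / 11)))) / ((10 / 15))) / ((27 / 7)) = 5929 / 7830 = 0.76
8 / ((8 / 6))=6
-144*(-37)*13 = 69264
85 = 85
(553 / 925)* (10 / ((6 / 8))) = 4424 / 555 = 7.97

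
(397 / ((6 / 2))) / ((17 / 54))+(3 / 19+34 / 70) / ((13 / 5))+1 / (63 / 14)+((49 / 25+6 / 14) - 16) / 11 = 30523855238 / 72747675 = 419.59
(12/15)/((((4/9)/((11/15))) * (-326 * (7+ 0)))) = -33/57050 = -0.00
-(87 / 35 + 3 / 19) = -1758 / 665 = -2.64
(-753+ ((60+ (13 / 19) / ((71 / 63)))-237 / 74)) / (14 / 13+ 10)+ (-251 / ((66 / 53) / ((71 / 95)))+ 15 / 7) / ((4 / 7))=-28345278651 / 87846880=-322.67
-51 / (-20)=51 / 20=2.55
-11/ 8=-1.38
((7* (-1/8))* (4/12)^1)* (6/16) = -7/64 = -0.11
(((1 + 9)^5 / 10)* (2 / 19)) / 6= 10000 / 57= 175.44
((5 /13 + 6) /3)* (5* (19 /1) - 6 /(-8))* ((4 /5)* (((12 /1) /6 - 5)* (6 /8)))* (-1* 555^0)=95367 /260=366.80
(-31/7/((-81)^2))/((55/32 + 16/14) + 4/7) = -0.00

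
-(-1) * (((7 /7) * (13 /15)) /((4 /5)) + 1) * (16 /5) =20 /3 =6.67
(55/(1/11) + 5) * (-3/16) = -915/8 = -114.38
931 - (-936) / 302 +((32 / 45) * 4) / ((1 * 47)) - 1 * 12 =294505583 / 319365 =922.16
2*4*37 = 296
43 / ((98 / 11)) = 473 / 98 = 4.83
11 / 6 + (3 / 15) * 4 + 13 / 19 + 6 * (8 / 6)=6451 / 570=11.32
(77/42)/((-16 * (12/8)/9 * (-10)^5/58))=319/800000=0.00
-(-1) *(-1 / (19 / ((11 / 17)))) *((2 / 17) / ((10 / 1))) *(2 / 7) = -22 / 192185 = -0.00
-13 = -13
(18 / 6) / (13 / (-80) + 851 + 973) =240 / 145907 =0.00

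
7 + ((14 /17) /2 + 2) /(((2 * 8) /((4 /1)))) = 517 /68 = 7.60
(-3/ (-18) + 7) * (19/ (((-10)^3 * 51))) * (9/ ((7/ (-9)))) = 7353/ 238000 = 0.03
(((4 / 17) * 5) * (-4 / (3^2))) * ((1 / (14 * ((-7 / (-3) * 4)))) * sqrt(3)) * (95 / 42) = -475 * sqrt(3) / 52479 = -0.02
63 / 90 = 7 / 10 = 0.70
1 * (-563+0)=-563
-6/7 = -0.86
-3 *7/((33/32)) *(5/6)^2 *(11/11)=-1400/99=-14.14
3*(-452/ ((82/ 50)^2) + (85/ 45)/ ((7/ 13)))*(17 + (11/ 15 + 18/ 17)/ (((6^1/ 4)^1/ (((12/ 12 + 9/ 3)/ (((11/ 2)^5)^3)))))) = -946669355113059119993496937/ 112807693785834550402515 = -8391.89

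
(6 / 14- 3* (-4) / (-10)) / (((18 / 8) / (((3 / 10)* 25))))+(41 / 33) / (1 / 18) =1524 / 77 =19.79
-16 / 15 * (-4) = 64 / 15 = 4.27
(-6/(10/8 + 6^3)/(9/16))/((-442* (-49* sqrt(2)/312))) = -0.00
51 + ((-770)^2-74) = 592877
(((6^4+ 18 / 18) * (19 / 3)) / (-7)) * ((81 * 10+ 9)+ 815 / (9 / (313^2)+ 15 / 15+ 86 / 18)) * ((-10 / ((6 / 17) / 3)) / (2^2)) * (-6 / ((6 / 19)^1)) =-32442184838701845 / 71322566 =-454865642.93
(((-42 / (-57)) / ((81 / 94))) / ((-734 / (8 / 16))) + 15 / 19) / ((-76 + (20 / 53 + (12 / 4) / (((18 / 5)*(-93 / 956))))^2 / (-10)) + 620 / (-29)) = -17440740470548 / 2301106900969129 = -0.01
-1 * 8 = -8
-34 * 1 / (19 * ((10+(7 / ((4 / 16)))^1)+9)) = -34 / 893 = -0.04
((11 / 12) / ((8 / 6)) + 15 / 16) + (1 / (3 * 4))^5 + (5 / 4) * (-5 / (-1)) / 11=6003083 / 2737152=2.19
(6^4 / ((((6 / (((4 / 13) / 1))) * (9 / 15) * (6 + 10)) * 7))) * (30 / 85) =540 / 1547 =0.35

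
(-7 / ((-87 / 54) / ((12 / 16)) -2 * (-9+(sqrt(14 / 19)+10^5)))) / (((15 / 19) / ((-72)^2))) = 79575997965408 / 346220111149795 -41885424 * sqrt(266) / 346220111149795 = 0.23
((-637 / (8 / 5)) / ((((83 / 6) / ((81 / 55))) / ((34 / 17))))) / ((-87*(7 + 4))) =51597 / 582494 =0.09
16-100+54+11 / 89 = -2659 / 89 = -29.88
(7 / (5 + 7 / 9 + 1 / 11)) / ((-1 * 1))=-99 / 83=-1.19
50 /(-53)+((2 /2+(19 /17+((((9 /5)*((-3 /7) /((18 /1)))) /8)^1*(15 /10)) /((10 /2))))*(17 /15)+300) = 301.45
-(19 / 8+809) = -6491 / 8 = -811.38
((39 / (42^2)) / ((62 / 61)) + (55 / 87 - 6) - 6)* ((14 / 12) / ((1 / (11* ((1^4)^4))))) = -131948641 / 906192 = -145.61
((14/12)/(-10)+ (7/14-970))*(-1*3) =58177/20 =2908.85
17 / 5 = 3.40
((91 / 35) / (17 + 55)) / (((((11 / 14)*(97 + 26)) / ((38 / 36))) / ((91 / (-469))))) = -22477 / 293709240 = -0.00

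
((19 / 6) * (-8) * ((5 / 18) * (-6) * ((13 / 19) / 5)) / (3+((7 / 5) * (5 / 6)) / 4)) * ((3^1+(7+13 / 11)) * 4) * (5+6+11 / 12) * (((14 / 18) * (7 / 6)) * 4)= 21729344 / 6399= 3395.74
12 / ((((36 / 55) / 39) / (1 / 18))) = 715 / 18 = 39.72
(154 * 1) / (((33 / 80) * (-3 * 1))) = -1120 / 9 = -124.44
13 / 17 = 0.76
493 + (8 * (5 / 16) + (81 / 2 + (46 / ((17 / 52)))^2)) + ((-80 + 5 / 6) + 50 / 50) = 35123867 / 1734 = 20255.98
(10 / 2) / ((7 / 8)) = 40 / 7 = 5.71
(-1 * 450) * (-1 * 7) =3150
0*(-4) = 0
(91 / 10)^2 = 8281 / 100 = 82.81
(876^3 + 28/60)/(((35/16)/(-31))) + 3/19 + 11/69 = -728526638935248/76475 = -9526337220.47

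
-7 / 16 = -0.44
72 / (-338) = -36 / 169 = -0.21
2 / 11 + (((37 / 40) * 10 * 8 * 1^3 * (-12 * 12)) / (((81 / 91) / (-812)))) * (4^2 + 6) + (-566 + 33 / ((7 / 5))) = 148204513055 / 693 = 213859326.20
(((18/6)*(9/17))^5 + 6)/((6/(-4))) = -15245366/1419857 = -10.74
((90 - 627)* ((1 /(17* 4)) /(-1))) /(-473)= -537 /32164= -0.02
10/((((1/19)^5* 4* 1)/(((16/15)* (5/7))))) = 99043960/21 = 4716379.05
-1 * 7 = -7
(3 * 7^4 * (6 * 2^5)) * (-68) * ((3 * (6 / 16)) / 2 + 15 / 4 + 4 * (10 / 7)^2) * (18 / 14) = -1508464944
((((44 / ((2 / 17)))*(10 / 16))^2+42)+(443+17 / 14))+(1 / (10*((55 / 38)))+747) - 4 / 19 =55872.14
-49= -49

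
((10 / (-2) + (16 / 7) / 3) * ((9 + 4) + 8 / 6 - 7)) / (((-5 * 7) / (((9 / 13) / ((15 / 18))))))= 11748 / 15925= 0.74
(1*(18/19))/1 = 18/19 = 0.95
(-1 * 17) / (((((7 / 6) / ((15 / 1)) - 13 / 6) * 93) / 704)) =61.61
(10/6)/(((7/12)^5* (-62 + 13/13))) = -414720/1025227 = -0.40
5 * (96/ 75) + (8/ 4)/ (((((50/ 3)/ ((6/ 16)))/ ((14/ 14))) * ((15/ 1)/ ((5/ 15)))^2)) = 288001/ 45000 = 6.40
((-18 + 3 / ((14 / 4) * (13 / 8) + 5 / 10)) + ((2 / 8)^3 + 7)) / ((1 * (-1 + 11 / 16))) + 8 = 5491 / 132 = 41.60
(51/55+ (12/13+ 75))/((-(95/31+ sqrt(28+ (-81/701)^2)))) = 1325323730431/104795514681- 3084693719* sqrt(13765789)/523977573405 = -9.20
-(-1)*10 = 10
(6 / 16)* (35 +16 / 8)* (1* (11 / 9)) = 407 / 24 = 16.96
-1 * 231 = -231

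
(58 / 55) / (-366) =-29 / 10065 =-0.00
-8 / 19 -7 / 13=-237 / 247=-0.96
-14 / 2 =-7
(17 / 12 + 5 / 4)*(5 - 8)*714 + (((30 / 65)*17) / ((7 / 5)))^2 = -5680.59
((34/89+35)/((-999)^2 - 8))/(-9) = -3149/799392393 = -0.00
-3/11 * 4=-12/11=-1.09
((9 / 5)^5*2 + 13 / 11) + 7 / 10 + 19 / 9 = 25854029 / 618750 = 41.78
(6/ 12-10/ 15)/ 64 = -1/ 384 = -0.00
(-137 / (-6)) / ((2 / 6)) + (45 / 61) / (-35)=58481 / 854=68.48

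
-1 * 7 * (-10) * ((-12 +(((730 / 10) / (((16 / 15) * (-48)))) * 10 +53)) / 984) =39935 / 20992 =1.90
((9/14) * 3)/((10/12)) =81/35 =2.31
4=4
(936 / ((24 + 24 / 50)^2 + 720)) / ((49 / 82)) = 333125 / 280574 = 1.19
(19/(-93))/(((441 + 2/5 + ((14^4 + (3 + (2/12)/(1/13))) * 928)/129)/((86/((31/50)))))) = -0.00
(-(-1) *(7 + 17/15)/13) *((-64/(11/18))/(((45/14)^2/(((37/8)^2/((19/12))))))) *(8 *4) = -2741.68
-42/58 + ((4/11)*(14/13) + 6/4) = 9683/8294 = 1.17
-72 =-72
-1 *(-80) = 80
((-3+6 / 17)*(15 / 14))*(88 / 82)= -3.04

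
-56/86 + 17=703/43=16.35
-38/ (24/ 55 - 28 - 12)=1045/ 1088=0.96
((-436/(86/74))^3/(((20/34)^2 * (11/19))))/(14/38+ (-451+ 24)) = 54749442053146184/88616514525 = 617824.37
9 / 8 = 1.12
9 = 9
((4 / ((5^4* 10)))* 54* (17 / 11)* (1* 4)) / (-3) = -2448 / 34375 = -0.07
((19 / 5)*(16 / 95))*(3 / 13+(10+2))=2544 / 325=7.83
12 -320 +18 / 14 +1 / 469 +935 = 294667 / 469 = 628.29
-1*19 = -19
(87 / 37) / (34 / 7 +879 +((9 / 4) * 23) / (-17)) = 0.00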